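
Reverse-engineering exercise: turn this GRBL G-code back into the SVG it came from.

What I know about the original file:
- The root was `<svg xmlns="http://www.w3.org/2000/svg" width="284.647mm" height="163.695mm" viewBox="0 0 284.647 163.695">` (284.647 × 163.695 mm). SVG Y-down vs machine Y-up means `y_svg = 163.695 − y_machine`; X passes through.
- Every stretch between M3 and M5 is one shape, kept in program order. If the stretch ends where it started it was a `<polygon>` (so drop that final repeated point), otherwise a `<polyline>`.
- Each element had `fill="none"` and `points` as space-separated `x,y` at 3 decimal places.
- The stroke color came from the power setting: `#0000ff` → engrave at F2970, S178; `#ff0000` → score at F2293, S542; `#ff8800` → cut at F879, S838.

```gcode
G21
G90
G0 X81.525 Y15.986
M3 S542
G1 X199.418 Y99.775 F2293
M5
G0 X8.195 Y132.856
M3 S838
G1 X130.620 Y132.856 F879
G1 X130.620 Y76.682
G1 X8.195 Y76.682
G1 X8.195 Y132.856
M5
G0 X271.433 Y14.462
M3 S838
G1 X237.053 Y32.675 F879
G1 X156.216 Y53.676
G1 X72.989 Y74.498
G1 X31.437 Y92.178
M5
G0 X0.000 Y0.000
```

y_svg = 163.695 − y_m.

[1] S542→`#ff0000` (score); open run; points: 81.525,147.709 199.418,63.920

[2] S838→`#ff8800` (cut); closed run; points: 8.195,30.839 130.620,30.839 130.620,87.013 8.195,87.013

[3] S838→`#ff8800` (cut); open run; points: 271.433,149.233 237.053,131.020 156.216,110.019 72.989,89.197 31.437,71.517

<svg xmlns="http://www.w3.org/2000/svg" width="284.647mm" height="163.695mm" viewBox="0 0 284.647 163.695">
  <polyline points="81.525,147.709 199.418,63.920" fill="none" stroke="#ff0000"/>
  <polygon points="8.195,30.839 130.620,30.839 130.620,87.013 8.195,87.013" fill="none" stroke="#ff8800"/>
  <polyline points="271.433,149.233 237.053,131.020 156.216,110.019 72.989,89.197 31.437,71.517" fill="none" stroke="#ff8800"/>
</svg>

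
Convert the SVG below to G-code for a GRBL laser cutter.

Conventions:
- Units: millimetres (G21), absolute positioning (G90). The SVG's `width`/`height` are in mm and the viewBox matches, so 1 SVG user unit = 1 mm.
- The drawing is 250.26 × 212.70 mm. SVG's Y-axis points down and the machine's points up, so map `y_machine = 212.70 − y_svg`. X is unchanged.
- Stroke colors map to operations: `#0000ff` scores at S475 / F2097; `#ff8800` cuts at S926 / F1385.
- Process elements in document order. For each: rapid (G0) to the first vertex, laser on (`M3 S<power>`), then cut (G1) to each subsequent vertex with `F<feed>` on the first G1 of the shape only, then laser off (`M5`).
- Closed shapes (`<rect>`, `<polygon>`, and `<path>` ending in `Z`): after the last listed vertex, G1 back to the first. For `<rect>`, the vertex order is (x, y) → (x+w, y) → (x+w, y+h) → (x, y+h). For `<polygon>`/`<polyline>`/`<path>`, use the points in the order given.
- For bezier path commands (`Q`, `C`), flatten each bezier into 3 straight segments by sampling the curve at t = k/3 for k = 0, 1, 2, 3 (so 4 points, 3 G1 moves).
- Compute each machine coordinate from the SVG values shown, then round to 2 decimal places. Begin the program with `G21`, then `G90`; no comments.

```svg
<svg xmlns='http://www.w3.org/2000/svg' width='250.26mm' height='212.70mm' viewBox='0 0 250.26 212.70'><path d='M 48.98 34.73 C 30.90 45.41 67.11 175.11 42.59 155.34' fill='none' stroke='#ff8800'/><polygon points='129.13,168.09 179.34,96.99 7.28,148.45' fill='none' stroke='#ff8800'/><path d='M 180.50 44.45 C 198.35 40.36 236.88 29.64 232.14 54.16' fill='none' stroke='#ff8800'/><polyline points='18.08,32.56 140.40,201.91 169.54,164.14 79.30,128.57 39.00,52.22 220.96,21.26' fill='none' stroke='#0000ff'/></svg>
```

viewBox `0 0 250.26 212.70` with mm width/height → 1 unit = 1 mm. Flip: y_m = 212.70 − y_svg.

**Shape 1** — `<path>` cubic bezier, stroke `#ff8800` → cut (S926, F1385). Control points (SVG): P0=(48.98,34.73), P1=(30.90,45.41), P2=(67.11,175.11), P3=(42.59,155.34); sampled at t=k/3. Machine vertices: (48.98,177.97) → (44.74,137.56) → (51.13,77.47) → (42.59,57.36). Open path.

**Shape 2** — `<polygon>` closed polygon, stroke `#ff8800` → cut (S926, F1385). Machine vertices: (129.13,44.61) → (179.34,115.71) → (7.28,64.25) → (129.13,44.61). Closed: final G1 returns to the first vertex.

**Shape 3** — `<path>` cubic bezier, stroke `#ff8800` → cut (S926, F1385). Control points (SVG): P0=(180.50,44.45), P1=(198.35,40.36), P2=(236.88,29.64), P3=(232.14,54.16); sampled at t=k/3. Machine vertices: (180.50,168.25) → (202.87,173.00) → (224.83,172.86) → (232.14,158.54). Open path.

**Shape 4** — `<polyline>` open polyline, stroke `#0000ff` → score (S475, F2097). Machine vertices: (18.08,180.14) → (140.40,10.79) → (169.54,48.56) → (79.30,84.13) → (39.00,160.48) → (220.96,191.44). Open path.

G21
G90
G0 X48.98 Y177.97
M3 S926
G1 X44.74 Y137.56 F1385
G1 X51.13 Y77.47
G1 X42.59 Y57.36
M5
G0 X129.13 Y44.61
M3 S926
G1 X179.34 Y115.71 F1385
G1 X7.28 Y64.25
G1 X129.13 Y44.61
M5
G0 X180.50 Y168.25
M3 S926
G1 X202.87 Y173.00 F1385
G1 X224.83 Y172.86
G1 X232.14 Y158.54
M5
G0 X18.08 Y180.14
M3 S475
G1 X140.40 Y10.79 F2097
G1 X169.54 Y48.56
G1 X79.30 Y84.13
G1 X39.00 Y160.48
G1 X220.96 Y191.44
M5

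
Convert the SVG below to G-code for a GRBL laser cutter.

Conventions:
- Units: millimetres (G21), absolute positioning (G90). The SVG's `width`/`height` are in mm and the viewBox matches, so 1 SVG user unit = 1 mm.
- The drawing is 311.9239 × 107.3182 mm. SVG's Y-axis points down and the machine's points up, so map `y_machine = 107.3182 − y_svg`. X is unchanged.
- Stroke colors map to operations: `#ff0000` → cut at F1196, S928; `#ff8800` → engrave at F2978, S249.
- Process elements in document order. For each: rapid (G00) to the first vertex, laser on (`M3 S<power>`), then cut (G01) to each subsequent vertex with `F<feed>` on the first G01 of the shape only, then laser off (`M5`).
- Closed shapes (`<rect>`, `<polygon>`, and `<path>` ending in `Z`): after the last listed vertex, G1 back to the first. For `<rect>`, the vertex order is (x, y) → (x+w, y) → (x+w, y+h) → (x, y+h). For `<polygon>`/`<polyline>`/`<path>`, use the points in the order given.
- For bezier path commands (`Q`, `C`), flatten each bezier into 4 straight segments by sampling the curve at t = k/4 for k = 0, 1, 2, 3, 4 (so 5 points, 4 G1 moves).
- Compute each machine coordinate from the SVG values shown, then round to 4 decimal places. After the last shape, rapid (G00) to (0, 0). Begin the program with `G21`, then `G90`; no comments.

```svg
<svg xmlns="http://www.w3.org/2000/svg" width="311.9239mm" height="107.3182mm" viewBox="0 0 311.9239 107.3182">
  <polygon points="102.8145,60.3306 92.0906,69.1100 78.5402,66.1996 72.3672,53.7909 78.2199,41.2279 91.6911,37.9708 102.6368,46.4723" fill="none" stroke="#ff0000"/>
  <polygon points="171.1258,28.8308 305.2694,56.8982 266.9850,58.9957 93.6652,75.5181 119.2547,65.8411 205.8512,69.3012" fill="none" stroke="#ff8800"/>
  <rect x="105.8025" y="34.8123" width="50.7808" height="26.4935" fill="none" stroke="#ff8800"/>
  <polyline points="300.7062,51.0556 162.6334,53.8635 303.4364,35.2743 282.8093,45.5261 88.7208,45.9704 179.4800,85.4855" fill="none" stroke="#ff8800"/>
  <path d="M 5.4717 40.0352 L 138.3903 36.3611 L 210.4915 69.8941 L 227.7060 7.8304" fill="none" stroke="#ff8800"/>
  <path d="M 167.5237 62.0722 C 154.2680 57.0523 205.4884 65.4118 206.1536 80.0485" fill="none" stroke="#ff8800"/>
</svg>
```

G21
G90
G00 X102.8145 Y46.9876
M3 S928
G01 X92.0906 Y38.2082 F1196
G01 X78.5402 Y41.1186
G01 X72.3672 Y53.5273
G01 X78.2199 Y66.0903
G01 X91.6911 Y69.3474
G01 X102.6368 Y60.8459
G01 X102.8145 Y46.9876
M5
G00 X171.1258 Y78.4874
M3 S249
G01 X305.2694 Y50.4200 F2978
G01 X266.9850 Y48.3225
G01 X93.6652 Y31.8001
G01 X119.2547 Y41.4771
G01 X205.8512 Y38.0170
G01 X171.1258 Y78.4874
M5
G00 X105.8025 Y72.5059
M3 S249
G01 X156.5833 Y72.5059 F2978
G01 X156.5833 Y46.0124
G01 X105.8025 Y46.0124
G01 X105.8025 Y72.5059
M5
G00 X300.7062 Y56.2626
M3 S249
G01 X162.6334 Y53.4547 F2978
G01 X303.4364 Y72.0439
G01 X282.8093 Y61.7921
G01 X88.7208 Y61.3478
G01 X179.4800 Y21.8327
M5
G00 X5.4717 Y67.2830
M3 S249
G01 X138.3903 Y70.9571 F2978
G01 X210.4915 Y37.4241
G01 X227.7060 Y99.4878
M5
G00 X167.5237 Y45.2460
M3 S249
G01 X167.8738 Y46.6133 F2978
G01 X181.6183 Y43.6291
G01 X197.9730 Y36.9593
G01 X206.1536 Y27.2697
M5
G00 X0.0000 Y0.0000

viewBox `0 0 311.9239 107.3182` with mm width/height → 1 unit = 1 mm. Flip: y_m = 107.3182 − y_svg.

**Shape 1** — `<polygon>` regular polygon, stroke `#ff0000` → cut (S928, F1196). Machine vertices: (102.8145,46.9876) → (92.0906,38.2082) → (78.5402,41.1186) → (72.3672,53.5273) → (78.2199,66.0903) → (91.6911,69.3474) → (102.6368,60.8459) → (102.8145,46.9876). Closed: final G1 returns to the first vertex.

**Shape 2** — `<polygon>` closed polygon, stroke `#ff8800` → engrave (S249, F2978). Machine vertices: (171.1258,78.4874) → (305.2694,50.4200) → (266.9850,48.3225) → (93.6652,31.8001) → (119.2547,41.4771) → (205.8512,38.0170) → (171.1258,78.4874). Closed: final G1 returns to the first vertex.

**Shape 3** — `<rect>` rectangle, stroke `#ff8800` → engrave (S249, F2978). Machine vertices: (105.8025,72.5059) → (156.5833,72.5059) → (156.5833,46.0124) → (105.8025,46.0124) → (105.8025,72.5059). Closed: final G1 returns to the first vertex.

**Shape 4** — `<polyline>` open polyline, stroke `#ff8800` → engrave (S249, F2978). Machine vertices: (300.7062,56.2626) → (162.6334,53.4547) → (303.4364,72.0439) → (282.8093,61.7921) → (88.7208,61.3478) → (179.4800,21.8327). Open path.

**Shape 5** — `<path>` open polyline, stroke `#ff8800` → engrave (S249, F2978). Machine vertices: (5.4717,67.2830) → (138.3903,70.9571) → (210.4915,37.4241) → (227.7060,99.4878). Open path.

**Shape 6** — `<path>` cubic bezier, stroke `#ff8800` → engrave (S249, F2978). Control points (SVG): P0=(167.5237,62.0722), P1=(154.2680,57.0523), P2=(205.4884,65.4118), P3=(206.1536,80.0485); sampled at t=k/4. Machine vertices: (167.5237,45.2460) → (167.8738,46.6133) → (181.6183,43.6291) → (197.9730,36.9593) → (206.1536,27.2697). Open path.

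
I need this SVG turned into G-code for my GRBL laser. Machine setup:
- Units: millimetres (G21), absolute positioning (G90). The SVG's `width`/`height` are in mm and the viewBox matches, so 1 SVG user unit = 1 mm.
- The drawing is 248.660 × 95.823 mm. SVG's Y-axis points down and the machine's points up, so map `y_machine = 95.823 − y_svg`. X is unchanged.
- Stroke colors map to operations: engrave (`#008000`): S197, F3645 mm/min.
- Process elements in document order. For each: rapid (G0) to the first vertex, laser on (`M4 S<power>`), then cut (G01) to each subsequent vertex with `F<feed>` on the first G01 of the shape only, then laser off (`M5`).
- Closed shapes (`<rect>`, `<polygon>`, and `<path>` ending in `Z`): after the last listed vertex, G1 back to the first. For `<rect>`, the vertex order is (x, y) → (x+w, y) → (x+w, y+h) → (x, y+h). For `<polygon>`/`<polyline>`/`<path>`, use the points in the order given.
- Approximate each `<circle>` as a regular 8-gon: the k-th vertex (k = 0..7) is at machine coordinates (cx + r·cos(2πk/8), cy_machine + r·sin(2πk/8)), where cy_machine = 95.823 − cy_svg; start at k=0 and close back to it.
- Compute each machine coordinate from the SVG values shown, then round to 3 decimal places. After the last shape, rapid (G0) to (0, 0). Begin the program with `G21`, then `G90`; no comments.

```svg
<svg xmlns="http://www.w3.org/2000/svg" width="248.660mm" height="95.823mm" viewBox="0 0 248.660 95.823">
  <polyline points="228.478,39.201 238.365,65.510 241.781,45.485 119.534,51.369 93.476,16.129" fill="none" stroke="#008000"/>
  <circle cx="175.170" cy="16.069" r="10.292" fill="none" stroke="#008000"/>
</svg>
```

G21
G90
G0 X228.478 Y56.622
M4 S197
G01 X238.365 Y30.313 F3645
G01 X241.781 Y50.338
G01 X119.534 Y44.454
G01 X93.476 Y79.694
M5
G0 X185.462 Y79.754
M4 S197
G01 X182.448 Y87.032 F3645
G01 X175.170 Y90.046
G01 X167.892 Y87.032
G01 X164.878 Y79.754
G01 X167.892 Y72.476
G01 X175.170 Y69.462
G01 X182.448 Y72.476
G01 X185.462 Y79.754
M5
G0 X0.000 Y0.000

Since the viewBox matches the mm dimensions, user units are millimetres directly. The only transform is the Y-flip y_m = 95.823 − y_svg.

Shape 1 is a open polyline drawn with `<polyline>`. Its stroke #008000 means engrave at S197, F3645. After flipping Y the toolpath is (228.478,56.622) → (238.365,30.313) → (241.781,50.338) → (119.534,44.454) → (93.476,79.694).

Shape 2 is a circle drawn with `<circle>`. Its stroke #008000 means engrave at S197, F3645. After flipping Y the toolpath is (185.462,79.754) → (182.448,87.032) → (175.170,90.046) → (167.892,87.032) → (164.878,79.754) → (167.892,72.476) → (175.170,69.462) → (182.448,72.476) → (185.462,79.754), returning to the start.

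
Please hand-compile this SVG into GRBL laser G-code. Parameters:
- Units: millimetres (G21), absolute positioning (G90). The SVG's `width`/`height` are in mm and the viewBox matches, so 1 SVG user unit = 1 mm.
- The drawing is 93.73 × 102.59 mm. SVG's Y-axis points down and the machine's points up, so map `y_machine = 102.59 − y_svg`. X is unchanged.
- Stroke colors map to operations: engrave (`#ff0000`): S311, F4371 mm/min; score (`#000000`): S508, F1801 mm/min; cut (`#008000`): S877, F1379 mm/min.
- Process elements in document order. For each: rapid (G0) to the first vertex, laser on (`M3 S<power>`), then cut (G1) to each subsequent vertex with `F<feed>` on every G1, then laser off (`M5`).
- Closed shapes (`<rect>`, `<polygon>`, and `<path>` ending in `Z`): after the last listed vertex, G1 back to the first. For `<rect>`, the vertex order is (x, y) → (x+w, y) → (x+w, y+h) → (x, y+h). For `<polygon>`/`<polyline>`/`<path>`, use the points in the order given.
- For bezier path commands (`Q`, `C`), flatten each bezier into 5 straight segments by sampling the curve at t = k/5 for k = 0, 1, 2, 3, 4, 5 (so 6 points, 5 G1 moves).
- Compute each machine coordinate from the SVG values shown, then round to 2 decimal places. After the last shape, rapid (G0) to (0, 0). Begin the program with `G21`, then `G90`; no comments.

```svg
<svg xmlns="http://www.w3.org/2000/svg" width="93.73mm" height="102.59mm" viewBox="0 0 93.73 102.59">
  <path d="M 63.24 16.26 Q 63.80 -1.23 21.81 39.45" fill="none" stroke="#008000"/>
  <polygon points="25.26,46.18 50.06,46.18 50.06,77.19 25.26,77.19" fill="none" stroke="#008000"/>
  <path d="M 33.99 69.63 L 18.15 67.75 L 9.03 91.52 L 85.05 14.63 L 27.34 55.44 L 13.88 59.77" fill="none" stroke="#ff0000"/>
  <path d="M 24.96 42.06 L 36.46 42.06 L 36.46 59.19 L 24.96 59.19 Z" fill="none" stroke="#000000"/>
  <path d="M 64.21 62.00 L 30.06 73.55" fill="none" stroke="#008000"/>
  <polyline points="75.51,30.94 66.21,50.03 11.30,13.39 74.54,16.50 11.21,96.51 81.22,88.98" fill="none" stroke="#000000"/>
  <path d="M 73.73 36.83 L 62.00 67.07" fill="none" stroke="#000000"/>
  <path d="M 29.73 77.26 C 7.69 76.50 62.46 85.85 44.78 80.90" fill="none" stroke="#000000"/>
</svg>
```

1 u = 1 mm; y_m = 102.59 − y.

[1] `<path>` quadratic bezier, #008000→cut S877 F1379: (63.24,86.33) → (61.76,91.00) → (56.88,91.01) → (48.59,86.38) → (36.90,77.09) → (21.81,63.14)

[2] `<polygon>` rectangle, #008000→cut S877 F1379: (25.26,56.41) → (50.06,56.41) → (50.06,25.40) → (25.26,25.40) → (25.26,56.41) (closed)

[3] `<path>` open polyline, #ff0000→engrave S311 F4371: (33.99,32.96) → (18.15,34.84) → (9.03,11.07) → (85.05,87.96) → (27.34,47.15) → (13.88,42.82)

[4] `<path>` rectangle, #000000→score S508 F1801: (24.96,60.53) → (36.46,60.53) → (36.46,43.40) → (24.96,43.40) → (24.96,60.53) (closed)

[5] `<path>` line segment, #008000→cut S877 F1379: (64.21,40.59) → (30.06,29.04)

[6] `<polyline>` open polyline, #000000→score S508 F1801: (75.51,71.65) → (66.21,52.56) → (11.30,89.20) → (74.54,86.09) → (11.21,6.08) → (81.22,13.61)

[7] `<path>` line segment, #000000→score S508 F1801: (73.73,65.76) → (62.00,35.52)

[8] `<path>` cubic bezier, #000000→score S508 F1801: (29.73,25.33) → (24.53,24.77) → (30.60,22.95) → (40.77,21.05) → (47.89,20.24) → (44.78,21.69)

G21
G90
G0 X63.24 Y86.33
M3 S877
G1 X61.76 Y91.00 F1379
G1 X56.88 Y91.01 F1379
G1 X48.59 Y86.38 F1379
G1 X36.90 Y77.09 F1379
G1 X21.81 Y63.14 F1379
M5
G0 X25.26 Y56.41
M3 S877
G1 X50.06 Y56.41 F1379
G1 X50.06 Y25.40 F1379
G1 X25.26 Y25.40 F1379
G1 X25.26 Y56.41 F1379
M5
G0 X33.99 Y32.96
M3 S311
G1 X18.15 Y34.84 F4371
G1 X9.03 Y11.07 F4371
G1 X85.05 Y87.96 F4371
G1 X27.34 Y47.15 F4371
G1 X13.88 Y42.82 F4371
M5
G0 X24.96 Y60.53
M3 S508
G1 X36.46 Y60.53 F1801
G1 X36.46 Y43.40 F1801
G1 X24.96 Y43.40 F1801
G1 X24.96 Y60.53 F1801
M5
G0 X64.21 Y40.59
M3 S877
G1 X30.06 Y29.04 F1379
M5
G0 X75.51 Y71.65
M3 S508
G1 X66.21 Y52.56 F1801
G1 X11.30 Y89.20 F1801
G1 X74.54 Y86.09 F1801
G1 X11.21 Y6.08 F1801
G1 X81.22 Y13.61 F1801
M5
G0 X73.73 Y65.76
M3 S508
G1 X62.00 Y35.52 F1801
M5
G0 X29.73 Y25.33
M3 S508
G1 X24.53 Y24.77 F1801
G1 X30.60 Y22.95 F1801
G1 X40.77 Y21.05 F1801
G1 X47.89 Y20.24 F1801
G1 X44.78 Y21.69 F1801
M5
G0 X0.00 Y0.00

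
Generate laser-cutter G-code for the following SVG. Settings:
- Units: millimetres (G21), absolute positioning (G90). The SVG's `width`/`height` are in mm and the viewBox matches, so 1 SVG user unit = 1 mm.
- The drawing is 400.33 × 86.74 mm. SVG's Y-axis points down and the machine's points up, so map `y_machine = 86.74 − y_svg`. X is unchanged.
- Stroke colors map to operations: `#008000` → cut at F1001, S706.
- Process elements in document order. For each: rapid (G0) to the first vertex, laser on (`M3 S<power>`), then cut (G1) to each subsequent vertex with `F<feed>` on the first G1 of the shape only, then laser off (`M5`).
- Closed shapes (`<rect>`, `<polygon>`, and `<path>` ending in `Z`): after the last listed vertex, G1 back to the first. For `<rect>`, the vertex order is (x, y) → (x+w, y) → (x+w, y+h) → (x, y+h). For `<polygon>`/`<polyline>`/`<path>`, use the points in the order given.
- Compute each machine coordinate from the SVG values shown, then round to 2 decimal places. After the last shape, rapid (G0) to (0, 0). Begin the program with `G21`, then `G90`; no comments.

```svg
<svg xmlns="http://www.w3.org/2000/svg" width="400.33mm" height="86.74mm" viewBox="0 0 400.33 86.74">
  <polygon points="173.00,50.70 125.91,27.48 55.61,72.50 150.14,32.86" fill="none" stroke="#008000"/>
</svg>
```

G21
G90
G0 X173.00 Y36.04
M3 S706
G1 X125.91 Y59.26 F1001
G1 X55.61 Y14.24
G1 X150.14 Y53.88
G1 X173.00 Y36.04
M5
G0 X0.00 Y0.00

Since the viewBox matches the mm dimensions, user units are millimetres directly. The only transform is the Y-flip y_m = 86.74 − y_svg.

Shape 1 is a closed polygon drawn with `<polygon>`. Its stroke #008000 means cut at S706, F1001. After flipping Y the toolpath is (173.00,36.04) → (125.91,59.26) → (55.61,14.24) → (150.14,53.88) → (173.00,36.04), returning to the start.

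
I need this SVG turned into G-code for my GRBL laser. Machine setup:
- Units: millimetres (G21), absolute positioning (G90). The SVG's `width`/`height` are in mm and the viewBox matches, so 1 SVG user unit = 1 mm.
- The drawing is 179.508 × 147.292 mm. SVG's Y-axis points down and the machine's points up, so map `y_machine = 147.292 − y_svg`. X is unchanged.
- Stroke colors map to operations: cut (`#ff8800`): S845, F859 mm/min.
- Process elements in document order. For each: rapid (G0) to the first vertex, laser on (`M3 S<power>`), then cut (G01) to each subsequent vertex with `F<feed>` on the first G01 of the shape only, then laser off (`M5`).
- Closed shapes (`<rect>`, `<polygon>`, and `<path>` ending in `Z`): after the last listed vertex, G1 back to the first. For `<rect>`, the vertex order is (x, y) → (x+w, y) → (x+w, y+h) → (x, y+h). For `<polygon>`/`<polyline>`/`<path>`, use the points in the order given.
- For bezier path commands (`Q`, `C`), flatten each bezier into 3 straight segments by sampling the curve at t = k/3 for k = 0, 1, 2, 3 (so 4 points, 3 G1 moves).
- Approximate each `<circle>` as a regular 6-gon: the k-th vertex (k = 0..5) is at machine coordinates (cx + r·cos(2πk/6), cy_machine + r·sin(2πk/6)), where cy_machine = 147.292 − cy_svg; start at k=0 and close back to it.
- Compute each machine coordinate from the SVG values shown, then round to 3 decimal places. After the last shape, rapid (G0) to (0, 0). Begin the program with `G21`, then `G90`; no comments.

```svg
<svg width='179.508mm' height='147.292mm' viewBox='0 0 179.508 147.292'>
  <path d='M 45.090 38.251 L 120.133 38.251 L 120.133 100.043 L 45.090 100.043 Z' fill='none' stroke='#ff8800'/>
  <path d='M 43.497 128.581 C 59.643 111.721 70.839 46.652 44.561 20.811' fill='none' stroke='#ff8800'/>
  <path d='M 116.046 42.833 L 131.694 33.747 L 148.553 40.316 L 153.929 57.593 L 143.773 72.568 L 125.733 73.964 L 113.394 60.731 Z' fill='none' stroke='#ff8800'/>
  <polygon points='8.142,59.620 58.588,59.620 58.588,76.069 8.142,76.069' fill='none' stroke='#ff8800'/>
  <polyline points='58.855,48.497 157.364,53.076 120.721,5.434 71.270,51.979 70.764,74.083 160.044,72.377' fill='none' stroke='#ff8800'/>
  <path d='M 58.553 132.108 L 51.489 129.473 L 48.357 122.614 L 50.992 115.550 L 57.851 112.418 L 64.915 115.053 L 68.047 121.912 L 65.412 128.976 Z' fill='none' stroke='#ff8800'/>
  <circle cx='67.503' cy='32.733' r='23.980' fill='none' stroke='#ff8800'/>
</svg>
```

G21
G90
G0 X45.090 Y109.041
M3 S845
G01 X120.133 Y109.041 F859
G01 X120.133 Y47.249
G01 X45.090 Y47.249
G01 X45.090 Y109.041
M5
G0 X43.497 Y18.711
M3 S845
G01 X56.788 Y48.402 F859
G01 X59.552 Y90.802
G01 X44.561 Y126.481
M5
G0 X116.046 Y104.459
M3 S845
G01 X131.694 Y113.545 F859
G01 X148.553 Y106.976
G01 X153.929 Y89.699
G01 X143.773 Y74.724
G01 X125.733 Y73.328
G01 X113.394 Y86.561
G01 X116.046 Y104.459
M5
G0 X8.142 Y87.672
M3 S845
G01 X58.588 Y87.672 F859
G01 X58.588 Y71.223
G01 X8.142 Y71.223
G01 X8.142 Y87.672
M5
G0 X58.855 Y98.795
M3 S845
G01 X157.364 Y94.216 F859
G01 X120.721 Y141.858
G01 X71.270 Y95.313
G01 X70.764 Y73.209
G01 X160.044 Y74.915
M5
G0 X58.553 Y15.184
M3 S845
G01 X51.489 Y17.819 F859
G01 X48.357 Y24.678
G01 X50.992 Y31.742
G01 X57.851 Y34.874
G01 X64.915 Y32.239
G01 X68.047 Y25.380
G01 X65.412 Y18.316
G01 X58.553 Y15.184
M5
G0 X91.483 Y114.559
M3 S845
G01 X79.493 Y135.326 F859
G01 X55.513 Y135.326
G01 X43.523 Y114.559
G01 X55.513 Y93.792
G01 X79.493 Y93.792
G01 X91.483 Y114.559
M5
G0 X0.000 Y0.000

viewBox `0 0 179.508 147.292` with mm width/height → 1 unit = 1 mm. Flip: y_m = 147.292 − y_svg.

**Shape 1** — `<path>` rectangle, stroke `#ff8800` → cut (S845, F859). Machine vertices: (45.090,109.041) → (120.133,109.041) → (120.133,47.249) → (45.090,47.249) → (45.090,109.041). Closed: final G1 returns to the first vertex.

**Shape 2** — `<path>` cubic bezier, stroke `#ff8800` → cut (S845, F859). Control points (SVG): P0=(43.497,128.581), P1=(59.643,111.721), P2=(70.839,46.652), P3=(44.561,20.811); sampled at t=k/3. Machine vertices: (43.497,18.711) → (56.788,48.402) → (59.552,90.802) → (44.561,126.481). Open path.

**Shape 3** — `<path>` regular polygon, stroke `#ff8800` → cut (S845, F859). Machine vertices: (116.046,104.459) → (131.694,113.545) → (148.553,106.976) → (153.929,89.699) → (143.773,74.724) → (125.733,73.328) → (113.394,86.561) → (116.046,104.459). Closed: final G1 returns to the first vertex.

**Shape 4** — `<polygon>` rectangle, stroke `#ff8800` → cut (S845, F859). Machine vertices: (8.142,87.672) → (58.588,87.672) → (58.588,71.223) → (8.142,71.223) → (8.142,87.672). Closed: final G1 returns to the first vertex.

**Shape 5** — `<polyline>` open polyline, stroke `#ff8800` → cut (S845, F859). Machine vertices: (58.855,98.795) → (157.364,94.216) → (120.721,141.858) → (71.270,95.313) → (70.764,73.209) → (160.044,74.915). Open path.

**Shape 6** — `<path>` regular polygon, stroke `#ff8800` → cut (S845, F859). Machine vertices: (58.553,15.184) → (51.489,17.819) → (48.357,24.678) → (50.992,31.742) → (57.851,34.874) → (64.915,32.239) → (68.047,25.380) → (65.412,18.316) → (58.553,15.184). Closed: final G1 returns to the first vertex.

**Shape 7** — `<circle>` circle, stroke `#ff8800` → cut (S845, F859). Machine vertices: (91.483,114.559) → (79.493,135.326) → (55.513,135.326) → (43.523,114.559) → (55.513,93.792) → (79.493,93.792) → (91.483,114.559). Closed: final G1 returns to the first vertex.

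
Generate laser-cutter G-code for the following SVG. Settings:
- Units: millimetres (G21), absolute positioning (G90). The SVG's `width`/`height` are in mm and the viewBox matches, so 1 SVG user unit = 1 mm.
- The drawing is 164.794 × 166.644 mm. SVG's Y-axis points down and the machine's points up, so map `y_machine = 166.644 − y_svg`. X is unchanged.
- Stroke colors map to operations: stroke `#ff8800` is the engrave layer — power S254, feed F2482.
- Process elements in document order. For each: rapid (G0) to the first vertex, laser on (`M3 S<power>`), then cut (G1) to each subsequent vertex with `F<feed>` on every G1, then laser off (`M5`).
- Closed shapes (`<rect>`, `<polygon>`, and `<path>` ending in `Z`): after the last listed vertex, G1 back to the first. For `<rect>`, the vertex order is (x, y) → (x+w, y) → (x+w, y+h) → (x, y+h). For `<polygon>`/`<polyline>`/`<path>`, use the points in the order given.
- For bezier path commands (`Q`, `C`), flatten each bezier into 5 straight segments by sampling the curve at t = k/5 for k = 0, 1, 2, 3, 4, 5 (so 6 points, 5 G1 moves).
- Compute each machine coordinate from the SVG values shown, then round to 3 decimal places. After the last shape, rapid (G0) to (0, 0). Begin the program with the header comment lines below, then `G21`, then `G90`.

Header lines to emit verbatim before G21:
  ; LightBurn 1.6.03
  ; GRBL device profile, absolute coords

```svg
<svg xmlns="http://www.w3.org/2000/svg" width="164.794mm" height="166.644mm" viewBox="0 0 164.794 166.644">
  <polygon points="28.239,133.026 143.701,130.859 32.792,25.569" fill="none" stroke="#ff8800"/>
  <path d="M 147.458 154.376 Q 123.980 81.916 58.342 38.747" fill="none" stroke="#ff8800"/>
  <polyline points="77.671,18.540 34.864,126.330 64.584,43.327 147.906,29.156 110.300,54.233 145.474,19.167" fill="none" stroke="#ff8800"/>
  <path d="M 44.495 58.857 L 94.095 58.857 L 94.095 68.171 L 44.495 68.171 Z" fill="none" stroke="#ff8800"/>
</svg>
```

; LightBurn 1.6.03
; GRBL device profile, absolute coords
G21
G90
G0 X28.239 Y33.618
M3 S254
G1 X143.701 Y35.785 F2482
G1 X32.792 Y141.075 F2482
G1 X28.239 Y33.618 F2482
M5
G0 X147.458 Y12.268
M3 S254
G1 X136.380 Y40.080 F2482
G1 X121.930 Y65.549 F2482
G1 X104.107 Y88.675 F2482
G1 X82.911 Y109.458 F2482
G1 X58.342 Y127.897 F2482
M5
G0 X77.671 Y148.104
M3 S254
G1 X34.864 Y40.314 F2482
G1 X64.584 Y123.317 F2482
G1 X147.906 Y137.488 F2482
G1 X110.300 Y112.411 F2482
G1 X145.474 Y147.477 F2482
M5
G0 X44.495 Y107.787
M3 S254
G1 X94.095 Y107.787 F2482
G1 X94.095 Y98.473 F2482
G1 X44.495 Y98.473 F2482
G1 X44.495 Y107.787 F2482
M5
G0 X0.000 Y0.000

Since the viewBox matches the mm dimensions, user units are millimetres directly. The only transform is the Y-flip y_m = 166.644 − y_svg.

Shape 1 is a closed polygon drawn with `<polygon>`. Its stroke #ff8800 means engrave at S254, F2482. After flipping Y the toolpath is (28.239,33.618) → (143.701,35.785) → (32.792,141.075) → (28.239,33.618), returning to the start.

Shape 2 is a quadratic bezier drawn with `<path>`. Its stroke #ff8800 means engrave at S254, F2482. After flipping Y the toolpath is (147.458,12.268) → (136.380,40.080) → (121.930,65.549) → (104.107,88.675) → (82.911,109.458) → (58.342,127.897).

Shape 3 is a open polyline drawn with `<polyline>`. Its stroke #ff8800 means engrave at S254, F2482. After flipping Y the toolpath is (77.671,148.104) → (34.864,40.314) → (64.584,123.317) → (147.906,137.488) → (110.300,112.411) → (145.474,147.477).

Shape 4 is a rectangle drawn with `<path>`. Its stroke #ff8800 means engrave at S254, F2482. After flipping Y the toolpath is (44.495,107.787) → (94.095,107.787) → (94.095,98.473) → (44.495,98.473) → (44.495,107.787), returning to the start.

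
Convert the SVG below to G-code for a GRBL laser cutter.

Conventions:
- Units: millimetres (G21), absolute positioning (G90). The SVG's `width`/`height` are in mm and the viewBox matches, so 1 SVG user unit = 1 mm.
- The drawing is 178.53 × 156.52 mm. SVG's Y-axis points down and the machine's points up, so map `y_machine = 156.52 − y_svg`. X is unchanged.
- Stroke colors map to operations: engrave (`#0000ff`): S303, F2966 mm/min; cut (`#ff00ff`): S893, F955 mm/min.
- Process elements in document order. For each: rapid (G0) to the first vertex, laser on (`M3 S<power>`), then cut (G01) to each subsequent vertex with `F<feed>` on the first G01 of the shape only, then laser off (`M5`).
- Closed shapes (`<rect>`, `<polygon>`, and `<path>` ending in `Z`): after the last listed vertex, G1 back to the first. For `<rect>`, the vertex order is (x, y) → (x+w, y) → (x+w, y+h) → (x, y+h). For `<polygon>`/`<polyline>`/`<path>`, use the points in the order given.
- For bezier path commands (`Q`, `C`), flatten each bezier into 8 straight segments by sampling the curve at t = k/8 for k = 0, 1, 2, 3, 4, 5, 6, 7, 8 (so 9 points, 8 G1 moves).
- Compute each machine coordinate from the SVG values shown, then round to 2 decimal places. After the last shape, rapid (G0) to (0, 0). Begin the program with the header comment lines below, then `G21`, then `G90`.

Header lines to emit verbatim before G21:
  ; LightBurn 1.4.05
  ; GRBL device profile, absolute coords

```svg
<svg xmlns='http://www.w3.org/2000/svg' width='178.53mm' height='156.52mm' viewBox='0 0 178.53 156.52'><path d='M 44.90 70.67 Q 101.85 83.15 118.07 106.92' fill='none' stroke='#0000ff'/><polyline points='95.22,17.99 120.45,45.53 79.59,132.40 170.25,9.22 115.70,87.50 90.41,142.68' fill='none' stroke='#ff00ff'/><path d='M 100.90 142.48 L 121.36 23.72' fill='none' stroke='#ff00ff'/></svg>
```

viewBox `0 0 178.53 156.52` with mm width/height → 1 unit = 1 mm. Flip: y_m = 156.52 − y_svg.

**Shape 1** — `<path>` quadratic bezier, stroke `#0000ff` → engrave (S303, F2966). Control points (SVG): P0=(44.90,70.67), P1=(101.85,83.15), P2=(118.07,106.92); sampled at t=k/8. Machine vertices: (44.90,85.85) → (58.50,82.55) → (70.83,78.90) → (81.88,74.90) → (91.67,70.55) → (100.18,65.84) → (107.41,60.78) → (113.38,55.37) → (118.07,49.60). Open path.

**Shape 2** — `<polyline>` open polyline, stroke `#ff00ff` → cut (S893, F955). Machine vertices: (95.22,138.53) → (120.45,110.99) → (79.59,24.12) → (170.25,147.30) → (115.70,69.02) → (90.41,13.84). Open path.

**Shape 3** — `<path>` line segment, stroke `#ff00ff` → cut (S893, F955). Machine vertices: (100.90,14.04) → (121.36,132.80). Open path.

; LightBurn 1.4.05
; GRBL device profile, absolute coords
G21
G90
G0 X44.90 Y85.85
M3 S303
G01 X58.50 Y82.55 F2966
G01 X70.83 Y78.90
G01 X81.88 Y74.90
G01 X91.67 Y70.55
G01 X100.18 Y65.84
G01 X107.41 Y60.78
G01 X113.38 Y55.37
G01 X118.07 Y49.60
M5
G0 X95.22 Y138.53
M3 S893
G01 X120.45 Y110.99 F955
G01 X79.59 Y24.12
G01 X170.25 Y147.30
G01 X115.70 Y69.02
G01 X90.41 Y13.84
M5
G0 X100.90 Y14.04
M3 S893
G01 X121.36 Y132.80 F955
M5
G0 X0.00 Y0.00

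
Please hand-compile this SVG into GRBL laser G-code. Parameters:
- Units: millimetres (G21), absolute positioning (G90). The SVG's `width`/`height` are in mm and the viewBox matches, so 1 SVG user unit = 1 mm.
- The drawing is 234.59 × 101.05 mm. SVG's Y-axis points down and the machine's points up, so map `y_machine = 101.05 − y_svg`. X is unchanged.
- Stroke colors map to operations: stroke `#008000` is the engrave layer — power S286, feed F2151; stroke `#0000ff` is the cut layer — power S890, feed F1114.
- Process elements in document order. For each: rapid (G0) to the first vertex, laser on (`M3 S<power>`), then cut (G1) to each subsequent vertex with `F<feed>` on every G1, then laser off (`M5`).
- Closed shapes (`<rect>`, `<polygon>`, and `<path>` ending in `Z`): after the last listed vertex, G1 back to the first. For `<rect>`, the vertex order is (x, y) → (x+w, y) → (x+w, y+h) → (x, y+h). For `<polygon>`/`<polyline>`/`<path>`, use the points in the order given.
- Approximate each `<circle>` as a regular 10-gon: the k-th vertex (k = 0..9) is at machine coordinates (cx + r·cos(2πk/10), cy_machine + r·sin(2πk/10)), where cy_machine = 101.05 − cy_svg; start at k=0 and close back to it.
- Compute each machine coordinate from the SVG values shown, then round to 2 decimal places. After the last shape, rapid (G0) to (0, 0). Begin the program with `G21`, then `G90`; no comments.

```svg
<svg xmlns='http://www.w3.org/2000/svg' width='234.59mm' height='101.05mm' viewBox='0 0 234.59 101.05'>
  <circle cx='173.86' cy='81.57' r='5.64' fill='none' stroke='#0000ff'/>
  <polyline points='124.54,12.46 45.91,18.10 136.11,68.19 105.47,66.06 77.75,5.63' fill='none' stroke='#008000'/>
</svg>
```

viewBox `0 0 234.59 101.05` with mm width/height → 1 unit = 1 mm. Flip: y_m = 101.05 − y_svg.

**Shape 1** — `<circle>` circle, stroke `#0000ff` → cut (S890, F1114). Machine vertices: (179.50,19.48) → (178.42,22.80) → (175.60,24.84) → (172.12,24.84) → (169.30,22.80) → (168.22,19.48) → (169.30,16.16) → (172.12,14.12) → (175.60,14.12) → (178.42,16.16) → (179.50,19.48). Closed: final G1 returns to the first vertex.

**Shape 2** — `<polyline>` open polyline, stroke `#008000` → engrave (S286, F2151). Machine vertices: (124.54,88.59) → (45.91,82.95) → (136.11,32.86) → (105.47,34.99) → (77.75,95.42). Open path.

G21
G90
G0 X179.50 Y19.48
M3 S890
G1 X178.42 Y22.80 F1114
G1 X175.60 Y24.84 F1114
G1 X172.12 Y24.84 F1114
G1 X169.30 Y22.80 F1114
G1 X168.22 Y19.48 F1114
G1 X169.30 Y16.16 F1114
G1 X172.12 Y14.12 F1114
G1 X175.60 Y14.12 F1114
G1 X178.42 Y16.16 F1114
G1 X179.50 Y19.48 F1114
M5
G0 X124.54 Y88.59
M3 S286
G1 X45.91 Y82.95 F2151
G1 X136.11 Y32.86 F2151
G1 X105.47 Y34.99 F2151
G1 X77.75 Y95.42 F2151
M5
G0 X0.00 Y0.00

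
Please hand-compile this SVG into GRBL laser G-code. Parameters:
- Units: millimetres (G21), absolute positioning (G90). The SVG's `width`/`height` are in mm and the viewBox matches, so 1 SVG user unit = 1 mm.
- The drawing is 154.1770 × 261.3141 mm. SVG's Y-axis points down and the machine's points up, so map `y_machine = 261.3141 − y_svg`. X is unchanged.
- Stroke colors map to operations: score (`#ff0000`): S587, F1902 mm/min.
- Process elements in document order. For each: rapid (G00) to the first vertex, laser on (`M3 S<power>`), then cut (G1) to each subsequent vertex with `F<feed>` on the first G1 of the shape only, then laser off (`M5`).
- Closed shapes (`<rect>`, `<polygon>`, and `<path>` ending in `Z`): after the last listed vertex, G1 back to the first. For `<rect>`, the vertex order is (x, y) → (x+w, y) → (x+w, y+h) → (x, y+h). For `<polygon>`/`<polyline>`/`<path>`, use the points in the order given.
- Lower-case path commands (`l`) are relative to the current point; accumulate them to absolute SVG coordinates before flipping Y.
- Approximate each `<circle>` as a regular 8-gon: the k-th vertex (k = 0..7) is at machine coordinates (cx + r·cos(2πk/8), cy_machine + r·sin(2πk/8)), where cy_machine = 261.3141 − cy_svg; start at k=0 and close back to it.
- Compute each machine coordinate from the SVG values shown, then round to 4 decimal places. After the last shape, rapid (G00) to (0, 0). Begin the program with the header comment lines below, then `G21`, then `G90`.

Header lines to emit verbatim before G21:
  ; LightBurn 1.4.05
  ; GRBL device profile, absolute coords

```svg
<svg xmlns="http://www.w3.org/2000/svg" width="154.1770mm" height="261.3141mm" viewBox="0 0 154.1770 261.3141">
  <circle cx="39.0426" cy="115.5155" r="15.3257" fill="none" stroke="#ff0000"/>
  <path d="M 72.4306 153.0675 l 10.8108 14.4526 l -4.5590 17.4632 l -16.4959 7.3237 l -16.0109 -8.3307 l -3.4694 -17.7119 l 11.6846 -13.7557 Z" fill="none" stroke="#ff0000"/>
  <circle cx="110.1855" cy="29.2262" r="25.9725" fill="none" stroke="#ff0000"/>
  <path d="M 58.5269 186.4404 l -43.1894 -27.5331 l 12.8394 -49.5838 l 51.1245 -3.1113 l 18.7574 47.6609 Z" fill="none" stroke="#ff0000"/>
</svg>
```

; LightBurn 1.4.05
; GRBL device profile, absolute coords
G21
G90
G00 X54.3683 Y145.7986
M3 S587
G1 X49.8795 Y156.6355 F1902
G1 X39.0426 Y161.1243
G1 X28.2057 Y156.6355
G1 X23.7169 Y145.7986
G1 X28.2057 Y134.9617
G1 X39.0426 Y130.4729
G1 X49.8795 Y134.9617
G1 X54.3683 Y145.7986
M5
G00 X72.4306 Y108.2466
M3 S587
G1 X83.2414 Y93.7940 F1902
G1 X78.6824 Y76.3308
G1 X62.1865 Y69.0071
G1 X46.1756 Y77.3378
G1 X42.7062 Y95.0497
G1 X54.3908 Y108.8054
G1 X72.4306 Y108.2466
M5
G00 X136.1580 Y232.0879
M3 S587
G1 X128.5508 Y250.4532 F1902
G1 X110.1855 Y258.0604
G1 X91.8202 Y250.4532
G1 X84.2130 Y232.0879
G1 X91.8202 Y213.7226
G1 X110.1855 Y206.1154
G1 X128.5508 Y213.7226
G1 X136.1580 Y232.0879
M5
G00 X58.5269 Y74.8737
M3 S587
G1 X15.3375 Y102.4068 F1902
G1 X28.1769 Y151.9906
G1 X79.3014 Y155.1019
G1 X98.0588 Y107.4410
G1 X58.5269 Y74.8737
M5
G00 X0.0000 Y0.0000

Since the viewBox matches the mm dimensions, user units are millimetres directly. The only transform is the Y-flip y_m = 261.3141 − y_svg.

Shape 1 is a circle drawn with `<circle>`. Its stroke #ff0000 means score at S587, F1902. After flipping Y the toolpath is (54.3683,145.7986) → (49.8795,156.6355) → (39.0426,161.1243) → (28.2057,156.6355) → (23.7169,145.7986) → (28.2057,134.9617) → (39.0426,130.4729) → (49.8795,134.9617) → (54.3683,145.7986), returning to the start.

Shape 2 is a regular polygon drawn with `<path>`. Its stroke #ff0000 means score at S587, F1902. After flipping Y the toolpath is (72.4306,108.2466) → (83.2414,93.7940) → (78.6824,76.3308) → (62.1865,69.0071) → (46.1756,77.3378) → (42.7062,95.0497) → (54.3908,108.8054) → (72.4306,108.2466), returning to the start.

Shape 3 is a circle drawn with `<circle>`. Its stroke #ff0000 means score at S587, F1902. After flipping Y the toolpath is (136.1580,232.0879) → (128.5508,250.4532) → (110.1855,258.0604) → (91.8202,250.4532) → (84.2130,232.0879) → (91.8202,213.7226) → (110.1855,206.1154) → (128.5508,213.7226) → (136.1580,232.0879), returning to the start.

Shape 4 is a regular polygon drawn with `<path>`. Its stroke #ff0000 means score at S587, F1902. After flipping Y the toolpath is (58.5269,74.8737) → (15.3375,102.4068) → (28.1769,151.9906) → (79.3014,155.1019) → (98.0588,107.4410) → (58.5269,74.8737), returning to the start.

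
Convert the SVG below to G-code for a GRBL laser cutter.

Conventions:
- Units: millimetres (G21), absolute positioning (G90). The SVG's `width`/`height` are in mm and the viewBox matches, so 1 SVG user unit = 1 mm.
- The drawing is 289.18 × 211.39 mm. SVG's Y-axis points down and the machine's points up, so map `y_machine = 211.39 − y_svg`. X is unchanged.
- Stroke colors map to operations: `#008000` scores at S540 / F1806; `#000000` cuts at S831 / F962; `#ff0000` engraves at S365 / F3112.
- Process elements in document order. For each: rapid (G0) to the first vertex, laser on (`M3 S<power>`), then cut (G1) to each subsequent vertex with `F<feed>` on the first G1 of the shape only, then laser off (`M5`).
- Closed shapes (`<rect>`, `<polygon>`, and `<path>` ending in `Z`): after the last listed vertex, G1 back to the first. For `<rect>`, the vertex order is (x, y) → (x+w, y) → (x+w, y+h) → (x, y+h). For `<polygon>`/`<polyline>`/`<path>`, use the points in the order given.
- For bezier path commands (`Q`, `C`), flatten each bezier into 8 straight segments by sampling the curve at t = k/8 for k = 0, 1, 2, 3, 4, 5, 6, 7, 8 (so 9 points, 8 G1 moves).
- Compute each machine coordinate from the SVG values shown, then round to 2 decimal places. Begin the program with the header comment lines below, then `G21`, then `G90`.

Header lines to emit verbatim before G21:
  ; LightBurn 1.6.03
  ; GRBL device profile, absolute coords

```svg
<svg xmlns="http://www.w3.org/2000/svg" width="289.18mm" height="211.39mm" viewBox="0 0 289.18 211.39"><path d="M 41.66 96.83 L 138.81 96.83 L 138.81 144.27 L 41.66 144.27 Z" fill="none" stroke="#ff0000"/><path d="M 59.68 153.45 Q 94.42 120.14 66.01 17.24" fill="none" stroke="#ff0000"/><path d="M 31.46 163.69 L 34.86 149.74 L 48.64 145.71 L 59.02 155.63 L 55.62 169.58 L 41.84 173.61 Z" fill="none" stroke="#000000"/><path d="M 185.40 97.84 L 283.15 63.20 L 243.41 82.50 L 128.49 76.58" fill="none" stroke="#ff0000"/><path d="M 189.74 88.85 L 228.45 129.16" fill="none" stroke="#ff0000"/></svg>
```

; LightBurn 1.6.03
; GRBL device profile, absolute coords
G21
G90
G0 X41.66 Y114.56
M3 S365
G1 X138.81 Y114.56 F3112
G1 X138.81 Y67.12
G1 X41.66 Y67.12
G1 X41.66 Y114.56
M5
G0 X59.68 Y57.94
M3 S365
G1 X67.38 Y67.35 F3112
G1 X73.10 Y78.94
G1 X76.85 Y92.71
G1 X78.63 Y108.65
G1 X78.44 Y126.76
G1 X76.27 Y147.05
G1 X72.13 Y169.51
G1 X66.01 Y194.15
M5
G0 X31.46 Y47.70
M3 S831
G1 X34.86 Y61.65 F962
G1 X48.64 Y65.68
G1 X59.02 Y55.76
G1 X55.62 Y41.81
G1 X41.84 Y37.78
G1 X31.46 Y47.70
M5
G0 X185.40 Y113.55
M3 S365
G1 X283.15 Y148.19 F3112
G1 X243.41 Y128.89
G1 X128.49 Y134.81
M5
G0 X189.74 Y122.54
M3 S365
G1 X228.45 Y82.23 F3112
M5

viewBox `0 0 289.18 211.39` with mm width/height → 1 unit = 1 mm. Flip: y_m = 211.39 − y_svg.

**Shape 1** — `<path>` rectangle, stroke `#ff0000` → engrave (S365, F3112). Machine vertices: (41.66,114.56) → (138.81,114.56) → (138.81,67.12) → (41.66,67.12) → (41.66,114.56). Closed: final G1 returns to the first vertex.

**Shape 2** — `<path>` quadratic bezier, stroke `#ff0000` → engrave (S365, F3112). Control points (SVG): P0=(59.68,153.45), P1=(94.42,120.14), P2=(66.01,17.24); sampled at t=k/8. Machine vertices: (59.68,57.94) → (67.38,67.35) → (73.10,78.94) → (76.85,92.71) → (78.63,108.65) → (78.44,126.76) → (76.27,147.05) → (72.13,169.51) → (66.01,194.15). Open path.

**Shape 3** — `<path>` regular polygon, stroke `#000000` → cut (S831, F962). Machine vertices: (31.46,47.70) → (34.86,61.65) → (48.64,65.68) → (59.02,55.76) → (55.62,41.81) → (41.84,37.78) → (31.46,47.70). Closed: final G1 returns to the first vertex.

**Shape 4** — `<path>` open polyline, stroke `#ff0000` → engrave (S365, F3112). Machine vertices: (185.40,113.55) → (283.15,148.19) → (243.41,128.89) → (128.49,134.81). Open path.

**Shape 5** — `<path>` line segment, stroke `#ff0000` → engrave (S365, F3112). Machine vertices: (189.74,122.54) → (228.45,82.23). Open path.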